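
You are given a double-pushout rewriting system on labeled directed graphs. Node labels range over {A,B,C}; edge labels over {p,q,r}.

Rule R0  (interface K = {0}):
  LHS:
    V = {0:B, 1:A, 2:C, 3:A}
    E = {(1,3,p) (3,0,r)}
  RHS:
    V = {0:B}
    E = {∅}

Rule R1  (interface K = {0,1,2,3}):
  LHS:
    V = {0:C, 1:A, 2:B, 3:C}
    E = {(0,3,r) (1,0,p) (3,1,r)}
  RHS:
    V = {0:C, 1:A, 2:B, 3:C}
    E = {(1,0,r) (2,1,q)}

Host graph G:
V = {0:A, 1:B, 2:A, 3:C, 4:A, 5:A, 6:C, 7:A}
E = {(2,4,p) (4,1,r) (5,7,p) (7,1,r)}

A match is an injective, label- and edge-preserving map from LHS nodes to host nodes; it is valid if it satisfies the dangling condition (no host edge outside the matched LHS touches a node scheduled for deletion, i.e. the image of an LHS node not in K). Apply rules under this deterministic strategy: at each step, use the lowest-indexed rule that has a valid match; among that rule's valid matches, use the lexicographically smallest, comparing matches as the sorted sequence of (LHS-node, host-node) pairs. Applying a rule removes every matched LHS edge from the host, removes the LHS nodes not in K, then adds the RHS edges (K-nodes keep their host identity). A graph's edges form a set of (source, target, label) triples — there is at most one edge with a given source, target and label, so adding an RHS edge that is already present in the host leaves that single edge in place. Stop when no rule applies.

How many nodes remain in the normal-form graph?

Answer: 2

Derivation:
initial: |V|=8 |E|=4  E = 2-p->4 4-r->1 5-p->7 7-r->1
step 1: apply R0 at {0↦1, 1↦2, 2↦3, 3↦4}  → |V|=5 |E|=2  E = 5-p->7 7-r->1
step 2: apply R0 at {0↦1, 1↦5, 2↦6, 3↦7}  → |V|=2 |E|=0  E = ∅
normal form: no rule applies after step 2
NF nodes: {0:A, 1:B}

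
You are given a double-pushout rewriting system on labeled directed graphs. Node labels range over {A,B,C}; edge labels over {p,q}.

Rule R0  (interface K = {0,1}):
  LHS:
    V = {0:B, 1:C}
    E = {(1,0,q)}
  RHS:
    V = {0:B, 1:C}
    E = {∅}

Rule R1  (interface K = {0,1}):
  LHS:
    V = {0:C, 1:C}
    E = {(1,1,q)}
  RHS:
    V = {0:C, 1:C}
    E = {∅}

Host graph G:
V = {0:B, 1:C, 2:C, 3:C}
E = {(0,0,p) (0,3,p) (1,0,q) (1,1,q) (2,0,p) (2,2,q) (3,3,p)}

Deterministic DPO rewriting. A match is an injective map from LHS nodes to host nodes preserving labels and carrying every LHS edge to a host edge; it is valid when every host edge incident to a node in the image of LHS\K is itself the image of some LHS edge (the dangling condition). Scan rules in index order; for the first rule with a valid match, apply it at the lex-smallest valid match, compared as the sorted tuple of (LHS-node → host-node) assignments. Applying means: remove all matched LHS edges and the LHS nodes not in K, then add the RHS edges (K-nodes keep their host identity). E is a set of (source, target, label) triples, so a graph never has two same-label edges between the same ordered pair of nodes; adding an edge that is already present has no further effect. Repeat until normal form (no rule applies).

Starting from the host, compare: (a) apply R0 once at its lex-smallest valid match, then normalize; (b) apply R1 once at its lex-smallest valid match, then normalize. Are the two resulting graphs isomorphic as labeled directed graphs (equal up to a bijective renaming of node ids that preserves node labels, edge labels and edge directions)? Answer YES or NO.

branch R0-first: apply at {0↦0, 1↦1} → |E|=6, then 2 more step(s) → NF |V|=4 |E|=4 V={0:B, 1:C, 2:C, 3:C} E=0-p->0 0-p->3 2-p->0 3-p->3
branch R1-first: apply at {0↦1, 1↦2} → |E|=6, then 2 more step(s) → NF |V|=4 |E|=4 V={0:B, 1:C, 2:C, 3:C} E=0-p->0 0-p->3 2-p->0 3-p->3
graphs isomorphic (equal up to label-preserving node renaming)

Answer: YES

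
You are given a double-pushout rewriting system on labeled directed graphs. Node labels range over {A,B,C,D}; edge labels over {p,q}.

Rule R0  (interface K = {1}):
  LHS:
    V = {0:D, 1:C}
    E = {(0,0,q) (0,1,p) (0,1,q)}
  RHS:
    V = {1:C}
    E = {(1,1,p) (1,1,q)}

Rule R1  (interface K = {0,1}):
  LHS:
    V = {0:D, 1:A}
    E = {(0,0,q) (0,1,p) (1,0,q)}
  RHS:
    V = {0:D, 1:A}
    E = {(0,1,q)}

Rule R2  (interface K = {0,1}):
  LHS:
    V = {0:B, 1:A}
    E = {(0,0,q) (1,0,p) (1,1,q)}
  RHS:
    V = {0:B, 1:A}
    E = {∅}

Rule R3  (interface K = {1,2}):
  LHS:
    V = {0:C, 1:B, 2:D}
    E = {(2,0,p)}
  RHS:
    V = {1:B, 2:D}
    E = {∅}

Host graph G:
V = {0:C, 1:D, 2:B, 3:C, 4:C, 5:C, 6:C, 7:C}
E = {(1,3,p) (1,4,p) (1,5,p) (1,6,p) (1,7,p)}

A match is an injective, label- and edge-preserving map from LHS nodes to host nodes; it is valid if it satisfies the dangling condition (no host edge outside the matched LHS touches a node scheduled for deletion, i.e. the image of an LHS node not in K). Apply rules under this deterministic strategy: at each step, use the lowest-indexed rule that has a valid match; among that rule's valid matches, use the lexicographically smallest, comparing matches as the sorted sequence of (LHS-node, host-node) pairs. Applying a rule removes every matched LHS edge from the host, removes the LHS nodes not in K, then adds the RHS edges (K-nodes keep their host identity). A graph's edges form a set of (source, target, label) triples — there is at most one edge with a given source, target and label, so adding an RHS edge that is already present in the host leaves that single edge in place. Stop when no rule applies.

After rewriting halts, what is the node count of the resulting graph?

Answer: 3

Steps:
[0] host  ⇒  8 nodes, 5 edges  {1-p->3 1-p->4 1-p->5 1-p->6 1-p->7}
[1] R3 @ {0↦3, 1↦2, 2↦1}  ⇒  7 nodes, 4 edges  {1-p->4 1-p->5 1-p->6 1-p->7}
[2] R3 @ {0↦4, 1↦2, 2↦1}  ⇒  6 nodes, 3 edges  {1-p->5 1-p->6 1-p->7}
[3] R3 @ {0↦5, 1↦2, 2↦1}  ⇒  5 nodes, 2 edges  {1-p->6 1-p->7}
[4] R3 @ {0↦6, 1↦2, 2↦1}  ⇒  4 nodes, 1 edges  {1-p->7}
[5] R3 @ {0↦7, 1↦2, 2↦1}  ⇒  3 nodes, 0 edges  {∅}
halt: no rule applies after step 5
NF nodes: {0:C, 1:D, 2:B}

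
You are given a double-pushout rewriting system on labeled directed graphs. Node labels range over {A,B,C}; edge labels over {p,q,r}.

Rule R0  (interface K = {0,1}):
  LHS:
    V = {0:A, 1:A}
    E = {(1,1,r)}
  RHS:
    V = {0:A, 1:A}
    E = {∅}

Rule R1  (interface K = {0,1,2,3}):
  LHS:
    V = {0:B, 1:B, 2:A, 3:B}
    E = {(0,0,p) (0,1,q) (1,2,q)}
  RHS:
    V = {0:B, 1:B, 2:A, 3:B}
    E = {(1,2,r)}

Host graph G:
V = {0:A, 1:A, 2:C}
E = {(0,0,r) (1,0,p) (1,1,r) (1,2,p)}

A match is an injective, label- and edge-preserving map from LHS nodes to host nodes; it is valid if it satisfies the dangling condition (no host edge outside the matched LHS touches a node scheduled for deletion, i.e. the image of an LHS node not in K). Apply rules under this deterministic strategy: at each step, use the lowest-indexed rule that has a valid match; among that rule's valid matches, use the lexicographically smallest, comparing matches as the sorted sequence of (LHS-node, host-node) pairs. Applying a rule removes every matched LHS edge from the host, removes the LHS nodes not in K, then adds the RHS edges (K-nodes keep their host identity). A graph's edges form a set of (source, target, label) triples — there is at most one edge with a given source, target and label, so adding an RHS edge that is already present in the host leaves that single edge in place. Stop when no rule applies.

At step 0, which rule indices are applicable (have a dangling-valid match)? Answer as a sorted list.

R0: 2 valid matches — {0↦0, 1↦1}, {0↦1, 1↦0}
R1: no valid match — LHS pattern not found

Answer: [R0]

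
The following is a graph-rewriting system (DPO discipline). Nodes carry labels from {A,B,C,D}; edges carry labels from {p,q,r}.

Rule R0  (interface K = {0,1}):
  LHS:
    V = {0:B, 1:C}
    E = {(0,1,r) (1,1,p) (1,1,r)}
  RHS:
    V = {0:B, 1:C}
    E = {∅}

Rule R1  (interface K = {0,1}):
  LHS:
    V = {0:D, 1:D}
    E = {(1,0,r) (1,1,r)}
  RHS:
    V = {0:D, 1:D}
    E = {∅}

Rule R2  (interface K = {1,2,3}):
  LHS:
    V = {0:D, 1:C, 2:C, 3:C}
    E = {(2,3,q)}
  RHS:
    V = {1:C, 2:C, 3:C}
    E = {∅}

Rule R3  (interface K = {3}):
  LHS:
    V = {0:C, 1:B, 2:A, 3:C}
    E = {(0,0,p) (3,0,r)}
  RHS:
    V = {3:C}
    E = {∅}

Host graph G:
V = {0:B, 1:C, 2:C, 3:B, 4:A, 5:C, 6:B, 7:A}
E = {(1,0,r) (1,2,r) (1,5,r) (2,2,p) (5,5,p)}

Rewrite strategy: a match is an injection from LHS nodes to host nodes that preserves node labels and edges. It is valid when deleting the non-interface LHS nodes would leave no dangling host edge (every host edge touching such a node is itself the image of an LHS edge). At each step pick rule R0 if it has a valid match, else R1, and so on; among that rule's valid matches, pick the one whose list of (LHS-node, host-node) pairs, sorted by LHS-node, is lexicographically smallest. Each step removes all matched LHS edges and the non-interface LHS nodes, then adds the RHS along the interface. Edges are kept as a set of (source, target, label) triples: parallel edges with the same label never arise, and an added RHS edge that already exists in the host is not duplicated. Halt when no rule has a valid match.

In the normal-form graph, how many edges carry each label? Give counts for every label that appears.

start.  V:8 E:5  edges: 1-r->0 1-r->2 1-r->5 2-p->2 5-p->5
1. fire R3 via {0↦2, 1↦3, 2↦4, 3↦1}  →  V:5 E:3  edges: 1-r->0 1-r->5 5-p->5
2. fire R3 via {0↦5, 1↦6, 2↦7, 3↦1}  →  V:2 E:1  edges: 1-r->0
final graph: no rule applies after step 2
NF edges: [(1, 0, 'r')]

Answer: r:1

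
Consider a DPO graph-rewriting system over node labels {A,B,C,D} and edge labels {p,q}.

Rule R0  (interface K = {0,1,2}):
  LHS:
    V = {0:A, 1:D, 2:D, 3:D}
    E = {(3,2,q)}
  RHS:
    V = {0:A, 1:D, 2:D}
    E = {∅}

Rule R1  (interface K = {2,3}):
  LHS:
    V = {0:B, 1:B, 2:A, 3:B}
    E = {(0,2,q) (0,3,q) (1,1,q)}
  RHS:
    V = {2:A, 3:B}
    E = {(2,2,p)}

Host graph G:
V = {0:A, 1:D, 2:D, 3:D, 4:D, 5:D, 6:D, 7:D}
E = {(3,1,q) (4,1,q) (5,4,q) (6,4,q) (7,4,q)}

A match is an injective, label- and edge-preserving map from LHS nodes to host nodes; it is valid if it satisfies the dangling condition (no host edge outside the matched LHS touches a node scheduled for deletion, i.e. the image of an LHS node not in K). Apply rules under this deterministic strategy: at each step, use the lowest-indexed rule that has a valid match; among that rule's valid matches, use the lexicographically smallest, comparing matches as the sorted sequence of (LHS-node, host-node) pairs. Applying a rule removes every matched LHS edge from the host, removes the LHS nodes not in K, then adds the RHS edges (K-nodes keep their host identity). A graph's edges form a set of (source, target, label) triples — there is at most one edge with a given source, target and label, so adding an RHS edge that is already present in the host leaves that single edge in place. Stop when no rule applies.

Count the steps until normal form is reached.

Answer: 5

Steps:
initial: |V|=8 |E|=5  E = 3-q->1 4-q->1 5-q->4 6-q->4 7-q->4
step 1: apply R0 at {0↦0, 1↦1, 2↦4, 3↦5}  → |V|=7 |E|=4  E = 3-q->1 4-q->1 6-q->4 7-q->4
step 2: apply R0 at {0↦0, 1↦1, 2↦4, 3↦6}  → |V|=6 |E|=3  E = 3-q->1 4-q->1 7-q->4
step 3: apply R0 at {0↦0, 1↦1, 2↦4, 3↦7}  → |V|=5 |E|=2  E = 3-q->1 4-q->1
step 4: apply R0 at {0↦0, 1↦2, 2↦1, 3↦3}  → |V|=4 |E|=1  E = 4-q->1
step 5: apply R0 at {0↦0, 1↦2, 2↦1, 3↦4}  → |V|=3 |E|=0  E = ∅
final graph: no rule applies after step 5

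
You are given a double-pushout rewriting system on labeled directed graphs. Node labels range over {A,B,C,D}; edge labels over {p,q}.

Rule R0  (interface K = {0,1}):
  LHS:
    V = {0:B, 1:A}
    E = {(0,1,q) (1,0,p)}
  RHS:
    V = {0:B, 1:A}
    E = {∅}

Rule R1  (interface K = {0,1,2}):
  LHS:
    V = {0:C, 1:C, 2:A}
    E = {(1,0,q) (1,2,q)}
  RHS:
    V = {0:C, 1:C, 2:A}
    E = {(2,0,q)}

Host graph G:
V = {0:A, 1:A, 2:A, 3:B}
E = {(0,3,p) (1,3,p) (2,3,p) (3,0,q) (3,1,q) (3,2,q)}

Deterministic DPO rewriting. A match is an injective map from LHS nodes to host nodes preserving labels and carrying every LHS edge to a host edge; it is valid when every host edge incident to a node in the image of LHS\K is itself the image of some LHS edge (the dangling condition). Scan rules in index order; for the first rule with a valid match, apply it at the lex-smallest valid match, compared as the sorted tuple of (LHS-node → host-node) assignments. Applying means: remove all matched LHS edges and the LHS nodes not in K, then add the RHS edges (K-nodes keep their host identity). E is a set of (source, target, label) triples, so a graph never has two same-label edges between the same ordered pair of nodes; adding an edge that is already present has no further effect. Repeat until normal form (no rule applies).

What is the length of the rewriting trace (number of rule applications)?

Answer: 3

Rewrite trace:
[0] host  ⇒  4 nodes, 6 edges  {0-p->3 1-p->3 2-p->3 3-q->0 3-q->1 3-q->2}
[1] R0 @ {0↦3, 1↦0}  ⇒  4 nodes, 4 edges  {1-p->3 2-p->3 3-q->1 3-q->2}
[2] R0 @ {0↦3, 1↦1}  ⇒  4 nodes, 2 edges  {2-p->3 3-q->2}
[3] R0 @ {0↦3, 1↦2}  ⇒  4 nodes, 0 edges  {∅}
final graph: no rule applies after step 3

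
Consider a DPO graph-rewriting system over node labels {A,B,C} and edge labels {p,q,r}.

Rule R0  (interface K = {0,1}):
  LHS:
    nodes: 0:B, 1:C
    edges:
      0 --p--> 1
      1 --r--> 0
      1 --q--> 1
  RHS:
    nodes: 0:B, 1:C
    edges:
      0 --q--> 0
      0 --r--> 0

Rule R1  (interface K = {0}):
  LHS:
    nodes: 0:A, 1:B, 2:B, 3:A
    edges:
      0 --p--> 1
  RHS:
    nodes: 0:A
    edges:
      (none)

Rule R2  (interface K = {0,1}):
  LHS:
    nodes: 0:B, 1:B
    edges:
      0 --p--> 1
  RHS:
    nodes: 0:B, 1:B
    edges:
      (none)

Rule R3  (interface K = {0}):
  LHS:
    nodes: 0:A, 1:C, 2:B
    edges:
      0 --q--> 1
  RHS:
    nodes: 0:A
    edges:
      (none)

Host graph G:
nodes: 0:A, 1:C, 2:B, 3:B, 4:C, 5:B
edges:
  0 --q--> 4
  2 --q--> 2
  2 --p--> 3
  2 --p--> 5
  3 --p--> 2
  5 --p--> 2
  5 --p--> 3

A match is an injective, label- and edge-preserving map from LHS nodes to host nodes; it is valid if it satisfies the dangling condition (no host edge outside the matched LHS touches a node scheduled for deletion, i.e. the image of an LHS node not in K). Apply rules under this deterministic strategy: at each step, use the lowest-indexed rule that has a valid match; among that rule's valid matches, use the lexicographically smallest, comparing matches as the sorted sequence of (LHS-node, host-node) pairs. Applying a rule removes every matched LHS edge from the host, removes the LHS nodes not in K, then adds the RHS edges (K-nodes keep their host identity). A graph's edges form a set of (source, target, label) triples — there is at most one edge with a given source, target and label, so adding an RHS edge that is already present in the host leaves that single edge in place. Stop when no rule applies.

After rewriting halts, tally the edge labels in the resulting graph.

Answer: q:1

Derivation:
initial: |V|=6 |E|=7  E = 0-q->4 2-q->2 2-p->3 2-p->5 3-p->2 5-p->2 5-p->3
step 1: apply R2 at {0↦2, 1↦3}  → |V|=6 |E|=6  E = 0-q->4 2-q->2 2-p->5 3-p->2 5-p->2 5-p->3
step 2: apply R2 at {0↦2, 1↦5}  → |V|=6 |E|=5  E = 0-q->4 2-q->2 3-p->2 5-p->2 5-p->3
step 3: apply R2 at {0↦3, 1↦2}  → |V|=6 |E|=4  E = 0-q->4 2-q->2 5-p->2 5-p->3
step 4: apply R2 at {0↦5, 1↦2}  → |V|=6 |E|=3  E = 0-q->4 2-q->2 5-p->3
step 5: apply R2 at {0↦5, 1↦3}  → |V|=6 |E|=2  E = 0-q->4 2-q->2
step 6: apply R3 at {0↦0, 1↦4, 2↦3}  → |V|=4 |E|=1  E = 2-q->2
halt: no rule applies after step 6
NF edges: [(2, 2, 'q')]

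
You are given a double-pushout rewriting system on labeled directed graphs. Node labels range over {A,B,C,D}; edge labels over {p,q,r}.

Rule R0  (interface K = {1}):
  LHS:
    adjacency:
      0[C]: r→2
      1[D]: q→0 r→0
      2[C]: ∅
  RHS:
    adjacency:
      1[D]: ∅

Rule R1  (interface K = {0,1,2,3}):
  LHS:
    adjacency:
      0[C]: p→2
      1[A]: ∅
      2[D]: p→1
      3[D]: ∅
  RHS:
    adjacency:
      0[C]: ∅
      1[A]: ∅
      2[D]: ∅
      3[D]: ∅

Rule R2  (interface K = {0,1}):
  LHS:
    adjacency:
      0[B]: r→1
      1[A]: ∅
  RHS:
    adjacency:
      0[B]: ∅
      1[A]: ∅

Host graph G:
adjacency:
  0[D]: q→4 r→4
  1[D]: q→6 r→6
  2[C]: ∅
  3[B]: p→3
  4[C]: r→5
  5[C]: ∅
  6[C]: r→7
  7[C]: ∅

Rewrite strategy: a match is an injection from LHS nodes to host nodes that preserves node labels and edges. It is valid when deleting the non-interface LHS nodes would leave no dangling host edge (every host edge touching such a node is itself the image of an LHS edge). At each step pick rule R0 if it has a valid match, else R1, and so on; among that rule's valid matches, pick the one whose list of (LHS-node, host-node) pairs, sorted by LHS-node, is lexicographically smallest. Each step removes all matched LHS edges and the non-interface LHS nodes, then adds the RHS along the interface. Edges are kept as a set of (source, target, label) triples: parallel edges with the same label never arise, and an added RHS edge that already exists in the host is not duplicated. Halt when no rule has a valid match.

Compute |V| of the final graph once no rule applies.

Answer: 4

Derivation:
initial: |V|=8 |E|=7  E = 0-q->4 0-r->4 1-q->6 1-r->6 3-p->3 4-r->5 6-r->7
step 1: apply R0 at {0↦4, 1↦0, 2↦5}  → |V|=6 |E|=4  E = 1-q->6 1-r->6 3-p->3 6-r->7
step 2: apply R0 at {0↦6, 1↦1, 2↦7}  → |V|=4 |E|=1  E = 3-p->3
halt: no rule applies after step 2
NF nodes: {0:D, 1:D, 2:C, 3:B}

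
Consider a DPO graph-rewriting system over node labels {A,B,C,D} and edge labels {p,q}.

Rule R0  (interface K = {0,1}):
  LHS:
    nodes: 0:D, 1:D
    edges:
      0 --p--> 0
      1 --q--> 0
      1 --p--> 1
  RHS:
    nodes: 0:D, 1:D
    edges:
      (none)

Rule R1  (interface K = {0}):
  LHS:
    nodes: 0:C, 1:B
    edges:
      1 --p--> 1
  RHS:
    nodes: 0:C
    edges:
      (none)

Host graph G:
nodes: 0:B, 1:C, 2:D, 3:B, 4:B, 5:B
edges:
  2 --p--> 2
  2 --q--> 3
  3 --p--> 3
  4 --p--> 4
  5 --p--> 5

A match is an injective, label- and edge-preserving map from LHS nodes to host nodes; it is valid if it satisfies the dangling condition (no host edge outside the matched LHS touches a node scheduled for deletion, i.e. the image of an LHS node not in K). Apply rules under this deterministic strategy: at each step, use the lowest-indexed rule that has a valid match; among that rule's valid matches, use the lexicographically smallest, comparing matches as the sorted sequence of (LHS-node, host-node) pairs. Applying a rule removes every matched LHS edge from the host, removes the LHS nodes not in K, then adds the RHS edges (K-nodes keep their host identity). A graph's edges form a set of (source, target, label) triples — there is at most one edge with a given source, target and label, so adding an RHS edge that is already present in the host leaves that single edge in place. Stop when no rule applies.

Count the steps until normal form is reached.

[0] host  ⇒  6 nodes, 5 edges  {2-p->2 2-q->3 3-p->3 4-p->4 5-p->5}
[1] R1 @ {0↦1, 1↦4}  ⇒  5 nodes, 4 edges  {2-p->2 2-q->3 3-p->3 5-p->5}
[2] R1 @ {0↦1, 1↦5}  ⇒  4 nodes, 3 edges  {2-p->2 2-q->3 3-p->3}
normal form: no rule applies after step 2

Answer: 2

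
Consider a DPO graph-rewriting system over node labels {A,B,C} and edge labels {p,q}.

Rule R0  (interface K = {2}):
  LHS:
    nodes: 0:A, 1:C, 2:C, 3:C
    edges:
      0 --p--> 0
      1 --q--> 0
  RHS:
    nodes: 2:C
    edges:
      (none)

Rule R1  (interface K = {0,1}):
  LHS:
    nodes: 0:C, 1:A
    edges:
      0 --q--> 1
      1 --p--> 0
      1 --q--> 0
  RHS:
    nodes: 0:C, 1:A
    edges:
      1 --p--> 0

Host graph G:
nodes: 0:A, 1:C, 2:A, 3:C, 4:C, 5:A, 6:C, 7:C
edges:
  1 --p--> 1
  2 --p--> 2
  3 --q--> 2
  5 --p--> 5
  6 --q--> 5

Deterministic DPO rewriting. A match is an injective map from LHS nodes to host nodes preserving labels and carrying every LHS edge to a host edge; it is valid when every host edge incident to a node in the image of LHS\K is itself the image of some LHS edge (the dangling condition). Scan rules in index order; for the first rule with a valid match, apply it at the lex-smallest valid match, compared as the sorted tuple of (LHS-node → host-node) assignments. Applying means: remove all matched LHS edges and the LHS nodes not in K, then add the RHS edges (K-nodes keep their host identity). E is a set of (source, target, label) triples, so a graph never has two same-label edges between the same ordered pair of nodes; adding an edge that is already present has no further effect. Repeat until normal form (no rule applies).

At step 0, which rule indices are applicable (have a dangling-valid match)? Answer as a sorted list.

R0: 12 valid matches — {0↦2, 1↦3, 2↦1, 3↦4}, {0↦2, 1↦3, 2↦1, 3↦7}, {0↦2, 1↦3, 2↦4, 3↦7} (+9 more)
R1: no valid match — LHS pattern not found

Answer: [R0]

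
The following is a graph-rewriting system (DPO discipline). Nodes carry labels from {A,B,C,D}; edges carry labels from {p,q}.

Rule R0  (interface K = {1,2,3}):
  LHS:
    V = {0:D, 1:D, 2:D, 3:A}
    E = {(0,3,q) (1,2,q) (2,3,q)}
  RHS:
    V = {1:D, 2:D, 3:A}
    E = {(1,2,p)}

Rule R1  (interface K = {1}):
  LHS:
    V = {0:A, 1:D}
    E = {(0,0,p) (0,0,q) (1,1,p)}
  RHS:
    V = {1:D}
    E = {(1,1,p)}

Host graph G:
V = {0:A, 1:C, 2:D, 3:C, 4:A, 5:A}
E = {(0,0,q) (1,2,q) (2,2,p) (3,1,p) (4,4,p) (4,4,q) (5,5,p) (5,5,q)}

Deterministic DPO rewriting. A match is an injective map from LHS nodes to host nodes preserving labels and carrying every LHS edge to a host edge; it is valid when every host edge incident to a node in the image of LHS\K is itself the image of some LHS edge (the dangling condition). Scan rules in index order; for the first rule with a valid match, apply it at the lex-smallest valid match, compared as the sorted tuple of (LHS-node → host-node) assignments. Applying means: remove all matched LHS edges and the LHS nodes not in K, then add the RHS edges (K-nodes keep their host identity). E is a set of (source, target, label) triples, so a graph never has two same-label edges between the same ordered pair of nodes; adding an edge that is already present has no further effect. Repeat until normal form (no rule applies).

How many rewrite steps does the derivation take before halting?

start.  V:6 E:8  edges: 0-q->0 1-q->2 2-p->2 3-p->1 4-p->4 4-q->4 5-p->5 5-q->5
1. fire R1 via {0↦4, 1↦2}  →  V:5 E:6  edges: 0-q->0 1-q->2 2-p->2 3-p->1 5-p->5 5-q->5
2. fire R1 via {0↦5, 1↦2}  →  V:4 E:4  edges: 0-q->0 1-q->2 2-p->2 3-p->1
normal form: no rule applies after step 2

Answer: 2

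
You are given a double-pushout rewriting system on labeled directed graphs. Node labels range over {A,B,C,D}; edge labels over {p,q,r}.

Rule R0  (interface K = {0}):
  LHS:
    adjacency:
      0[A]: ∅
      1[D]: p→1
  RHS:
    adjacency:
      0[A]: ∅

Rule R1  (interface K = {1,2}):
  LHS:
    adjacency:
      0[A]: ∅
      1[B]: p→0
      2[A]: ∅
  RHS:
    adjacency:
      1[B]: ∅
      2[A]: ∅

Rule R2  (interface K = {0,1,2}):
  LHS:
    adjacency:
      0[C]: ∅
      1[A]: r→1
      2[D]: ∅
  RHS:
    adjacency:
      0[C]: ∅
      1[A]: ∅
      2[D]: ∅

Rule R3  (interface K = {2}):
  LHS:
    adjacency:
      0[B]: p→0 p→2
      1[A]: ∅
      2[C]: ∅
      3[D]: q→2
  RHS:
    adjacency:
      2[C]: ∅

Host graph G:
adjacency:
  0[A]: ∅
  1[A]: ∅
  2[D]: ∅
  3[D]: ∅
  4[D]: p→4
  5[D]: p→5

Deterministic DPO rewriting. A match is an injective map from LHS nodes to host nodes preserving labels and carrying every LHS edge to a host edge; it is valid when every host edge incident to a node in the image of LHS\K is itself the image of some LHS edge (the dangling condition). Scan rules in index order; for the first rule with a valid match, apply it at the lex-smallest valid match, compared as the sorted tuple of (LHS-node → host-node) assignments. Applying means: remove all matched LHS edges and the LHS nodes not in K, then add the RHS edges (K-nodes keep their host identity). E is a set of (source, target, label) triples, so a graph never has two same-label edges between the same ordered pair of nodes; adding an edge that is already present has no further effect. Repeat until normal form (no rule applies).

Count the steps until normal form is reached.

initial: |V|=6 |E|=2  E = 4-p->4 5-p->5
step 1: apply R0 at {0↦0, 1↦4}  → |V|=5 |E|=1  E = 5-p->5
step 2: apply R0 at {0↦0, 1↦5}  → |V|=4 |E|=0  E = ∅
final graph: no rule applies after step 2

Answer: 2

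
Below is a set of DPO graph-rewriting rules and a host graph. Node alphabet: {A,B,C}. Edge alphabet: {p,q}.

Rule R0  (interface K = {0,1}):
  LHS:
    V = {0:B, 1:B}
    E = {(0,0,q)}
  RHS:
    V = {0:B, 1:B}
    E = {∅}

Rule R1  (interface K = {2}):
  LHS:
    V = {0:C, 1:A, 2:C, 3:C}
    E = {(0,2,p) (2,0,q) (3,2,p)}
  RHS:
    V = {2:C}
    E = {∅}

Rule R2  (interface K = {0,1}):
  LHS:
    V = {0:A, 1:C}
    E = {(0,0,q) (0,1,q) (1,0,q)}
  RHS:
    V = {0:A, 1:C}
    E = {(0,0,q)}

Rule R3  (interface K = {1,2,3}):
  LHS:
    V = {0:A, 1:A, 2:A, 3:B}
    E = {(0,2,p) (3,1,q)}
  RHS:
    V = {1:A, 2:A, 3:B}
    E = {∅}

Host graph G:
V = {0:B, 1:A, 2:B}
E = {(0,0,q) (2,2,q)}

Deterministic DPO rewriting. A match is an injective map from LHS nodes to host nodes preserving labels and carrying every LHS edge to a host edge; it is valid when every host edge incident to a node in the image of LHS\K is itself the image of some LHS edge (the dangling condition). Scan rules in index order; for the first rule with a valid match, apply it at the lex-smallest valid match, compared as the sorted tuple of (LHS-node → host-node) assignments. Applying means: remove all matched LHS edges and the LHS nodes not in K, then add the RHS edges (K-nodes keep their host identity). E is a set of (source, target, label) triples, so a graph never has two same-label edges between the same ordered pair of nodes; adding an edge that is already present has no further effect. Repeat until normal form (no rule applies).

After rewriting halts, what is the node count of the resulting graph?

[0] host  ⇒  3 nodes, 2 edges  {0-q->0 2-q->2}
[1] R0 @ {0↦0, 1↦2}  ⇒  3 nodes, 1 edges  {2-q->2}
[2] R0 @ {0↦2, 1↦0}  ⇒  3 nodes, 0 edges  {∅}
halt: no rule applies after step 2
NF nodes: {0:B, 1:A, 2:B}

Answer: 3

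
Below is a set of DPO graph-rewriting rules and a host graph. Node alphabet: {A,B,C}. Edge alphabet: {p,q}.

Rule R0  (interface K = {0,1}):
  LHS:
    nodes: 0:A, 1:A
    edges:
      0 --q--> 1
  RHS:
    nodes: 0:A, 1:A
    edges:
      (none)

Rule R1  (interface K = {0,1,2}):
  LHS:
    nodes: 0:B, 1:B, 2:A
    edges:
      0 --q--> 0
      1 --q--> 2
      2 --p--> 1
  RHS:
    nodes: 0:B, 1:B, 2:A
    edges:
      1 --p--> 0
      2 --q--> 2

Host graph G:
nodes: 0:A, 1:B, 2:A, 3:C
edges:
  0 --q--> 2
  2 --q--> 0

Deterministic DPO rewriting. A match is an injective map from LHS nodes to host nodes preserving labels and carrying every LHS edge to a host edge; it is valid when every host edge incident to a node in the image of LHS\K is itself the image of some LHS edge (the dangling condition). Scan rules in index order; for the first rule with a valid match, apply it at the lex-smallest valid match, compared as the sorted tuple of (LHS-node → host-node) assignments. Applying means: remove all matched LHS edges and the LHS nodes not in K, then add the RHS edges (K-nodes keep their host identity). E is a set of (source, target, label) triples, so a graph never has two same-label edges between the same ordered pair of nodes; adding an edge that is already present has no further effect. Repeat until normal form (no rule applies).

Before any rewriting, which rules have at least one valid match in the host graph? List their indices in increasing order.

Answer: [R0]

Rewrite trace:
R0: 2 valid matches — {0↦0, 1↦2}, {0↦2, 1↦0}
R1: no valid match — LHS pattern not found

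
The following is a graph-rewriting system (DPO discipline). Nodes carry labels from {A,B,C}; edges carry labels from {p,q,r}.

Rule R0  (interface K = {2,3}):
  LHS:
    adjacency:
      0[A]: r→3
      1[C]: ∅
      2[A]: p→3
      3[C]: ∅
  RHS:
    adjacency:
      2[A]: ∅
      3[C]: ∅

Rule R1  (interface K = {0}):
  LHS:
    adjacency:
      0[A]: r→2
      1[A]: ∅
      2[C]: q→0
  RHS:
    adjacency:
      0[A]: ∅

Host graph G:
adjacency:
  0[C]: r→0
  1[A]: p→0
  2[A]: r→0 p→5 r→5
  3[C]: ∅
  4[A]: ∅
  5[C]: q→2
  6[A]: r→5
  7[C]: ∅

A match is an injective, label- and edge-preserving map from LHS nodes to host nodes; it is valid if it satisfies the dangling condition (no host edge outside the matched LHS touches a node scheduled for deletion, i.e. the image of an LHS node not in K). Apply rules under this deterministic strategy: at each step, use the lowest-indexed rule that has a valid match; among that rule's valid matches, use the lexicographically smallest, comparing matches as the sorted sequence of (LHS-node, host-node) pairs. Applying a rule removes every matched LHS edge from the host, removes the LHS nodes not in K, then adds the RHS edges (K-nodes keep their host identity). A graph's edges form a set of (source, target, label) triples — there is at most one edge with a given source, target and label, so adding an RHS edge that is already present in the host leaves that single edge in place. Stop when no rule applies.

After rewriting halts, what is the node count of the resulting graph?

Answer: 2

Steps:
initial: |V|=8 |E|=7  E = 0-r->0 1-p->0 2-r->0 2-p->5 2-r->5 5-q->2 6-r->5
step 1: apply R0 at {0↦6, 1↦3, 2↦2, 3↦5}  → |V|=6 |E|=5  E = 0-r->0 1-p->0 2-r->0 2-r->5 5-q->2
step 2: apply R1 at {0↦2, 1↦4, 2↦5}  → |V|=4 |E|=3  E = 0-r->0 1-p->0 2-r->0
step 3: apply R0 at {0↦2, 1↦7, 2↦1, 3↦0}  → |V|=2 |E|=1  E = 0-r->0
normal form: no rule applies after step 3
NF nodes: {0:C, 1:A}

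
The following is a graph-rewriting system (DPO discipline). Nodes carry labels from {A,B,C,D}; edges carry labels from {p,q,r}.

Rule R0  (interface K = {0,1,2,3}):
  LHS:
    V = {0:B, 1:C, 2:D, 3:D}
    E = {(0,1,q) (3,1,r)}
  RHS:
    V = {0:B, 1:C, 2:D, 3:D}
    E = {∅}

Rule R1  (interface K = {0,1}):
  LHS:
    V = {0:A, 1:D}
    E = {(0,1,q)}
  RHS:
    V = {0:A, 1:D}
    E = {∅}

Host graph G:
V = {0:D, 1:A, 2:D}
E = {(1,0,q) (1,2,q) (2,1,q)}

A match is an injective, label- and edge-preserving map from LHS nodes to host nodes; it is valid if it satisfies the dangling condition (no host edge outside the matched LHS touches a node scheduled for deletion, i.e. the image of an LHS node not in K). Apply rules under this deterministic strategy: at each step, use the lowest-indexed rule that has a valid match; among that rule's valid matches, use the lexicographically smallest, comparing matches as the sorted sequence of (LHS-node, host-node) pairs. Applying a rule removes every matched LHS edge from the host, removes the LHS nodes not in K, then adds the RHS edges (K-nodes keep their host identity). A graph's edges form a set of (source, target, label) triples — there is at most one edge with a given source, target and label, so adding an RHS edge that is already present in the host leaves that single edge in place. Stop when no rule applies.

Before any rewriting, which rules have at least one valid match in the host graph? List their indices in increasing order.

R0: no valid match — LHS pattern not found
R1: 2 valid matches — {0↦1, 1↦0}, {0↦1, 1↦2}

Answer: [R1]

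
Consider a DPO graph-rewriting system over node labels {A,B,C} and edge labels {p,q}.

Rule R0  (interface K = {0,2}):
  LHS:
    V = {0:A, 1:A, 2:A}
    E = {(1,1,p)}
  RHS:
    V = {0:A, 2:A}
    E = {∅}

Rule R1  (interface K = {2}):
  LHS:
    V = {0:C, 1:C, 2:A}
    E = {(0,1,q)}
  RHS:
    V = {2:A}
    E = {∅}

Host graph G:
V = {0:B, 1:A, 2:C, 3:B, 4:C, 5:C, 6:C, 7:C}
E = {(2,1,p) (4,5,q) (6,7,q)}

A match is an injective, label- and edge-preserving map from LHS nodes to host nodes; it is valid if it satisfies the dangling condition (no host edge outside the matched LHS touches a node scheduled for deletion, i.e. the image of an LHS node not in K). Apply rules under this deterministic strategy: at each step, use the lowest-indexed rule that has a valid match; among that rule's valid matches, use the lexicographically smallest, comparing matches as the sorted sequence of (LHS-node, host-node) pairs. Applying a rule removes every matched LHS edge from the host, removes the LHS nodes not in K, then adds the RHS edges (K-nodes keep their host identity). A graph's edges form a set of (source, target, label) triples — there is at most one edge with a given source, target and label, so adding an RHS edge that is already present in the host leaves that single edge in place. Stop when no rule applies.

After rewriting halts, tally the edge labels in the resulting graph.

initial: |V|=8 |E|=3  E = 2-p->1 4-q->5 6-q->7
step 1: apply R1 at {0↦4, 1↦5, 2↦1}  → |V|=6 |E|=2  E = 2-p->1 6-q->7
step 2: apply R1 at {0↦6, 1↦7, 2↦1}  → |V|=4 |E|=1  E = 2-p->1
halt: no rule applies after step 2
NF edges: [(2, 1, 'p')]

Answer: p:1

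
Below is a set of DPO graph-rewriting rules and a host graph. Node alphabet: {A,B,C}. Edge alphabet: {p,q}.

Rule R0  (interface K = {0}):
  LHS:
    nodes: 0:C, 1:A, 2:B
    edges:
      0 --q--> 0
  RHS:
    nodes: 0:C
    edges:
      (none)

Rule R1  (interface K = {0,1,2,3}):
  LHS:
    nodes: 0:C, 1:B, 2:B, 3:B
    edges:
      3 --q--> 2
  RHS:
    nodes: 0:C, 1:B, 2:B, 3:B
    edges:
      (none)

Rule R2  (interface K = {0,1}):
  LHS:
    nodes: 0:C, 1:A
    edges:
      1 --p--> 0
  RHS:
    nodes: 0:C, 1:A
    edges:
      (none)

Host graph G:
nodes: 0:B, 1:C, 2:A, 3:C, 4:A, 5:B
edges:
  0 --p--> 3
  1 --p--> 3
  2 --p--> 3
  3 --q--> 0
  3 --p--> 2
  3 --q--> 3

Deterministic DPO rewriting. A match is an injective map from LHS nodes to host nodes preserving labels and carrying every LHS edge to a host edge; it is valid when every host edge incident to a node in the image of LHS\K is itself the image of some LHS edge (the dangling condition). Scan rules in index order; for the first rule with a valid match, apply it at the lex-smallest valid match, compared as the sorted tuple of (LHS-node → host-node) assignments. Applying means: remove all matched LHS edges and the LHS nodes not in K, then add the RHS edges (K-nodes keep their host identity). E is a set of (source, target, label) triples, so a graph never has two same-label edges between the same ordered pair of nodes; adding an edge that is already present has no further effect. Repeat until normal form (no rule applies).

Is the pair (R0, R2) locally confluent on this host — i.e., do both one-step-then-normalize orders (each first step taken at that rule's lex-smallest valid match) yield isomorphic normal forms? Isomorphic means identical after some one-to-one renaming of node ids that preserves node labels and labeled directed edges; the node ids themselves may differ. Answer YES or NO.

branch R0-first: apply at {0↦3, 1↦4, 2↦5} → |E|=5, then 1 more step(s) → NF |V|=4 |E|=4 V={0:B, 1:C, 2:A, 3:C} E=0-p->3 1-p->3 3-q->0 3-p->2
branch R2-first: apply at {0↦3, 1↦2} → |E|=5, then 1 more step(s) → NF |V|=4 |E|=4 V={0:B, 1:C, 2:A, 3:C} E=0-p->3 1-p->3 3-q->0 3-p->2
graphs isomorphic (equal up to label-preserving node renaming)

Answer: YES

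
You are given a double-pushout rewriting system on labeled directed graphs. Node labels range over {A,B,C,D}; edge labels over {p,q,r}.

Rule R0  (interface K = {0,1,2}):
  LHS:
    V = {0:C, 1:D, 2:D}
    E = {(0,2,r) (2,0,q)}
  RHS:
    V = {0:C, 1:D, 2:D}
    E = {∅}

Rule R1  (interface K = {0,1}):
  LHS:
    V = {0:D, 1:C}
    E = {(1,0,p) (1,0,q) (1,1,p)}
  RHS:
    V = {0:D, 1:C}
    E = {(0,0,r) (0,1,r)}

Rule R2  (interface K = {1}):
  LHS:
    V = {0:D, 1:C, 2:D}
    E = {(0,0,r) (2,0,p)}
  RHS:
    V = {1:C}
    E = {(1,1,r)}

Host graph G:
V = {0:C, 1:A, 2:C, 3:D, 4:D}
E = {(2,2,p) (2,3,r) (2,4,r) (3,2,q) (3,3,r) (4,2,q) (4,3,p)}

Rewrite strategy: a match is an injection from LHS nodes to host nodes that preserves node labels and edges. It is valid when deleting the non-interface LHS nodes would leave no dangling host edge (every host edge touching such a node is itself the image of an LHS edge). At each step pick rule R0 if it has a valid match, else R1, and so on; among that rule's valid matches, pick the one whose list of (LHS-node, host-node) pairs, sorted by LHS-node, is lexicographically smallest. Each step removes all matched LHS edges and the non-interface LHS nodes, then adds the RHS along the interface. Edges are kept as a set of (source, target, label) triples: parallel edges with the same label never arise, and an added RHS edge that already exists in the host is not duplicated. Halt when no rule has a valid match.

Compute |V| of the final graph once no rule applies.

start.  V:5 E:7  edges: 2-p->2 2-r->3 2-r->4 3-q->2 3-r->3 4-q->2 4-p->3
1. fire R0 via {0↦2, 1↦3, 2↦4}  →  V:5 E:5  edges: 2-p->2 2-r->3 3-q->2 3-r->3 4-p->3
2. fire R0 via {0↦2, 1↦4, 2↦3}  →  V:5 E:3  edges: 2-p->2 3-r->3 4-p->3
3. fire R2 via {0↦3, 1↦0, 2↦4}  →  V:3 E:2  edges: 0-r->0 2-p->2
final graph: no rule applies after step 3
NF nodes: {0:C, 1:A, 2:C}

Answer: 3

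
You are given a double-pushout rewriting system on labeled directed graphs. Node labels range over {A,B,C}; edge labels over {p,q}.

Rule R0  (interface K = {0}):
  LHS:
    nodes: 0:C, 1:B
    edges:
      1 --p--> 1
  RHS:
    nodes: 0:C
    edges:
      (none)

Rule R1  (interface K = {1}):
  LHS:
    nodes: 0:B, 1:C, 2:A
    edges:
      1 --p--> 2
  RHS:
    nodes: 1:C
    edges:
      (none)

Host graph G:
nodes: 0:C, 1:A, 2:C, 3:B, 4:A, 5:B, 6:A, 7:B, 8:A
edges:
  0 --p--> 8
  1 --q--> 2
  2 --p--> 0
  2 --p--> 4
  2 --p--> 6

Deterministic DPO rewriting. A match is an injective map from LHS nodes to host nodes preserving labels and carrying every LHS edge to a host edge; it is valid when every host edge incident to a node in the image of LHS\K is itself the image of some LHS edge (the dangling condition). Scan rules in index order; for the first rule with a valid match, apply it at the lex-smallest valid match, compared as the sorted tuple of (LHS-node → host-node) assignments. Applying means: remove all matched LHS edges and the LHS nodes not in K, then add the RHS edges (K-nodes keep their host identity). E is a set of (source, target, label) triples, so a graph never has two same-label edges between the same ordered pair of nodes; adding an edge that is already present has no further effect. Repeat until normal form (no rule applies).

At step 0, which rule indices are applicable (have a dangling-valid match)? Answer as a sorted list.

R0: no valid match — LHS pattern not found
R1: 9 valid matches — {0↦3, 1↦0, 2↦8}, {0↦3, 1↦2, 2↦4}, {0↦3, 1↦2, 2↦6} (+6 more)

Answer: [R1]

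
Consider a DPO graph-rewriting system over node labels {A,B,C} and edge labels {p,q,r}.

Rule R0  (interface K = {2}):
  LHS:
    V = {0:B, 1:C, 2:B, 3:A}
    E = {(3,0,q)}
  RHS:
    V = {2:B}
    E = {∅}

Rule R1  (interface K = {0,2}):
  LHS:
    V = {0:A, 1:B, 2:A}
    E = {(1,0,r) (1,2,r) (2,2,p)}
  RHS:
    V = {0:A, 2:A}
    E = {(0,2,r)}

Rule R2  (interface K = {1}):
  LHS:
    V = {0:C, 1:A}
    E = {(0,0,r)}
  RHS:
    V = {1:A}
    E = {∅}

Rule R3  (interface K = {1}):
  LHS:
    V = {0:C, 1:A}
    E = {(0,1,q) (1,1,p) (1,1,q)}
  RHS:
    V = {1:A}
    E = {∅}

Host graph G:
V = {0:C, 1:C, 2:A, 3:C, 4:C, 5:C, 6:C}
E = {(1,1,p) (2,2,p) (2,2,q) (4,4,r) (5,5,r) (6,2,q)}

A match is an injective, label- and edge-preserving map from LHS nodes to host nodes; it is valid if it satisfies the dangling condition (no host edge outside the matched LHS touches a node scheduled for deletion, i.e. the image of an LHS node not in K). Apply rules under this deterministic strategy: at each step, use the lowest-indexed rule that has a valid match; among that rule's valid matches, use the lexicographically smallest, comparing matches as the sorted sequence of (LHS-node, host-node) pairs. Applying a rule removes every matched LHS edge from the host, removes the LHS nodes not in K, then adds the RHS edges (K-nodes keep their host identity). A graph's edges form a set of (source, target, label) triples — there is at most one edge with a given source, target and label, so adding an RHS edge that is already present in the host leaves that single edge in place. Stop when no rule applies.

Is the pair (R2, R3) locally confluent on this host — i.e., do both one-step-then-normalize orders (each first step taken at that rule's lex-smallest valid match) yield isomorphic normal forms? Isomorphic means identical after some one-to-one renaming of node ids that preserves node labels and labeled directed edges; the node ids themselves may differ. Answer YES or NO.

branch R2-first: apply at {0↦4, 1↦2} → |E|=5, then 2 more step(s) → NF |V|=4 |E|=1 V={0:C, 1:C, 2:A, 3:C} E=1-p->1
branch R3-first: apply at {0↦6, 1↦2} → |E|=3, then 2 more step(s) → NF |V|=4 |E|=1 V={0:C, 1:C, 2:A, 3:C} E=1-p->1
graphs isomorphic (equal up to label-preserving node renaming)

Answer: YES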